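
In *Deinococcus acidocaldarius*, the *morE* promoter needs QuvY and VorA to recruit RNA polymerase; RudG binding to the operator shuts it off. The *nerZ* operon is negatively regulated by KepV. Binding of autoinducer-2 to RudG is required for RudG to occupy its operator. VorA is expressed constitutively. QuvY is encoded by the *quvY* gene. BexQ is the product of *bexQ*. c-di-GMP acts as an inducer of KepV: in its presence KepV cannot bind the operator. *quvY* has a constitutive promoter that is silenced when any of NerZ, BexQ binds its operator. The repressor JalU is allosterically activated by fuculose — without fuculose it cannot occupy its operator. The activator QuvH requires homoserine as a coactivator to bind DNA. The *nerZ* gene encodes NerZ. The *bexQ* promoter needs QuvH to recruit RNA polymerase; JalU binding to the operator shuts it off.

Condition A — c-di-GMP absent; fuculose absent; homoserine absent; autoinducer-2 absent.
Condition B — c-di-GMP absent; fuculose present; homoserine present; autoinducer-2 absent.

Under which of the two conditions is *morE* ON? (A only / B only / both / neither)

both

Condition A:
c-di-GMP is absent, so KepV is active.
With repressor KepV bound, *nerZ* is not transcribed.
So NerZ is not produced.
Fuculose is absent, so JalU is inactive.
Homoserine is absent, so QuvH is inactive.
Required activator QuvH is absent, so *bexQ* is not transcribed.
So BexQ is not produced.
With no repressor bound, *quvY* is transcribed.
So QuvY is produced and active.
VorA is produced constitutively and is active.
Autoinducer-2 is absent, so RudG is inactive.
No repressor is bound and QuvY and VorA are active, so *morE* is transcribed.
→ *morE* is ON in A.
Condition B:
c-di-GMP is absent, so KepV is active.
With repressor KepV bound, *nerZ* is not transcribed.
So NerZ is not produced.
Fuculose is present, so JalU is active.
Homoserine is present, so QuvH is active.
With repressor JalU bound, *bexQ* is not transcribed.
So BexQ is not produced.
With no repressor bound, *quvY* is transcribed.
So QuvY is produced and active.
VorA is produced constitutively and is active.
Autoinducer-2 is absent, so RudG is inactive.
No repressor is bound and QuvY and VorA are active, so *morE* is transcribed.
→ *morE* is ON in B.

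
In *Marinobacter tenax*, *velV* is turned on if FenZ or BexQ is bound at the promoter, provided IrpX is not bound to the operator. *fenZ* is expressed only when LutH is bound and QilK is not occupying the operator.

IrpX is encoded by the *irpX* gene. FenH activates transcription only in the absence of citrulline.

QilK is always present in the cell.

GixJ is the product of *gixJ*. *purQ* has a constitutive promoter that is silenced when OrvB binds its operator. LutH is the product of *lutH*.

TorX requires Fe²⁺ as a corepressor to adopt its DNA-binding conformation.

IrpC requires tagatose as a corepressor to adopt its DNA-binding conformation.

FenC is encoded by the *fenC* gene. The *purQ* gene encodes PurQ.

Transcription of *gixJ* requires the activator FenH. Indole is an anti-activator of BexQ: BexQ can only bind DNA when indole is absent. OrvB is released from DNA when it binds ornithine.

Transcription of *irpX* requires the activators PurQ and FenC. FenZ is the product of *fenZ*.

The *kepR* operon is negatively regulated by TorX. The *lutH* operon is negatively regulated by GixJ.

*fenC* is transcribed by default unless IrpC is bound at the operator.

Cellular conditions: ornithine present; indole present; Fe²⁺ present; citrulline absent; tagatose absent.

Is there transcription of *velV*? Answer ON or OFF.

OFF

Ornithine is present, so OrvB is inactive.
With no repressor bound, *purQ* is transcribed.
So PurQ is produced and active.
Tagatose is absent, so IrpC is inactive.
With no repressor bound, *fenC* is transcribed.
So FenC is produced and active.
No repressor is bound and PurQ and FenC are active, so *irpX* is transcribed.
So IrpX is produced and active.
Citrulline is absent, so FenH is active.
No repressor is bound and FenH is active, so *gixJ* is transcribed.
So GixJ is produced and active.
With repressor GixJ bound, *lutH* is not transcribed.
So LutH is not produced.
QilK is produced constitutively and is active.
With repressor QilK bound, *fenZ* is not transcribed.
So FenZ is not produced.
Indole is present, so BexQ is inactive.
With repressor IrpX bound, *velV* is not transcribed.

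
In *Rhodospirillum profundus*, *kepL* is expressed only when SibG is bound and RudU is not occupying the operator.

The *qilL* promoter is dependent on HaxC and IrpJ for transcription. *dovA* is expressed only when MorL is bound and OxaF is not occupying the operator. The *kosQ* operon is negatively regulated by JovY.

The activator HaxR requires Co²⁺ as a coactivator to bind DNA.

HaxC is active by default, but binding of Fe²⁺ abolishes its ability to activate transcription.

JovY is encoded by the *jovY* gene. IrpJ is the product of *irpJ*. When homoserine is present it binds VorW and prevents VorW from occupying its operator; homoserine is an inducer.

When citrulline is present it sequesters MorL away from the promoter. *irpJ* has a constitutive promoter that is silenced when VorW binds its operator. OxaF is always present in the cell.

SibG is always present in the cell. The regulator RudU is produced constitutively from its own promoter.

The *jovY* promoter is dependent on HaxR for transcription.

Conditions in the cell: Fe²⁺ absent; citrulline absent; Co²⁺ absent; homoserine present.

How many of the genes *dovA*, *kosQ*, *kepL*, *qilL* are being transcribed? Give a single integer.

2

Citrulline is absent, so MorL is active.
OxaF is produced constitutively and is active.
With repressor OxaF bound, *dovA* is not transcribed.
→ *dovA* is OFF.
Co²⁺ is absent, so HaxR is inactive.
Required activator HaxR is absent, so *jovY* is not transcribed.
So JovY is not produced.
With no repressor bound, *kosQ* is transcribed.
→ *kosQ* is ON.
RudU is produced constitutively and is active.
SibG is produced constitutively and is active.
With repressor RudU bound, *kepL* is not transcribed.
→ *kepL* is OFF.
Fe²⁺ is absent, so HaxC is active.
Homoserine is present, so VorW is inactive.
With no repressor bound, *irpJ* is transcribed.
So IrpJ is produced and active.
No repressor is bound and HaxC and IrpJ are active, so *qilL* is transcribed.
→ *qilL* is ON.
2 of the 4 genes are transcribed.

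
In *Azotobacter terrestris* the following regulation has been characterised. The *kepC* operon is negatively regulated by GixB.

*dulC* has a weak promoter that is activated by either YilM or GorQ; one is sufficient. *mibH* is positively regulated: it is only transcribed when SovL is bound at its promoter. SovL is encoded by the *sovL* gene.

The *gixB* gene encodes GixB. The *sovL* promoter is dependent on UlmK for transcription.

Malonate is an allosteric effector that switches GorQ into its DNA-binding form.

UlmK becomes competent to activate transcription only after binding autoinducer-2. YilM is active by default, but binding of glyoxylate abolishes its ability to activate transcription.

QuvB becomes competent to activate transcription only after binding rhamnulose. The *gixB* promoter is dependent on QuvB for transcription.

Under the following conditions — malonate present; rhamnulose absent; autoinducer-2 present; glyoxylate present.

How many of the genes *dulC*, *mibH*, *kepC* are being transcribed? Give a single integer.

Glyoxylate is present, so YilM is inactive.
Malonate is present, so GorQ is active.
Activator GorQ is present, so *dulC* is transcribed.
→ *dulC* is ON.
Autoinducer-2 is present, so UlmK is active.
No repressor is bound and UlmK is active, so *sovL* is transcribed.
So SovL is produced and active.
No repressor is bound and SovL is active, so *mibH* is transcribed.
→ *mibH* is ON.
Rhamnulose is absent, so QuvB is inactive.
Required activator QuvB is absent, so *gixB* is not transcribed.
So GixB is not produced.
With no repressor bound, *kepC* is transcribed.
→ *kepC* is ON.
3 of the 3 genes are transcribed.

3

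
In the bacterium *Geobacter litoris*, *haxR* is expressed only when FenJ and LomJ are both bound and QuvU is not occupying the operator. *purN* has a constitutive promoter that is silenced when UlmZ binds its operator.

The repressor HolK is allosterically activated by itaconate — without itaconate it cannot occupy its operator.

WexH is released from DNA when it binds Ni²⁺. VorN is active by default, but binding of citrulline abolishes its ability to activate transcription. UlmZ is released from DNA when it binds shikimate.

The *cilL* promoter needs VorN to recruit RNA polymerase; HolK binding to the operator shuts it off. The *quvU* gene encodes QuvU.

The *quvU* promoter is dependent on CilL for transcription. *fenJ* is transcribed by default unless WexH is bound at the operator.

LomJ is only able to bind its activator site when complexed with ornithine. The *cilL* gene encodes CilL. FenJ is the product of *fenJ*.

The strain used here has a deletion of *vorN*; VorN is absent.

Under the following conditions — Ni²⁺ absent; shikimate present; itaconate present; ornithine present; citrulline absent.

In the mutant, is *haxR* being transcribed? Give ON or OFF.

OFF

Ni²⁺ is absent, so WexH is active.
With repressor WexH bound, *fenJ* is not transcribed.
So FenJ is not produced.
Ornithine is present, so LomJ is active.
VorN is non-functional in this strain, so it has no effect.
Itaconate is present, so HolK is active.
With repressor HolK bound, *cilL* is not transcribed.
So CilL is not produced.
Required activator CilL is absent, so *quvU* is not transcribed.
So QuvU is not produced.
Required activator FenJ is absent, so *haxR* is not transcribed.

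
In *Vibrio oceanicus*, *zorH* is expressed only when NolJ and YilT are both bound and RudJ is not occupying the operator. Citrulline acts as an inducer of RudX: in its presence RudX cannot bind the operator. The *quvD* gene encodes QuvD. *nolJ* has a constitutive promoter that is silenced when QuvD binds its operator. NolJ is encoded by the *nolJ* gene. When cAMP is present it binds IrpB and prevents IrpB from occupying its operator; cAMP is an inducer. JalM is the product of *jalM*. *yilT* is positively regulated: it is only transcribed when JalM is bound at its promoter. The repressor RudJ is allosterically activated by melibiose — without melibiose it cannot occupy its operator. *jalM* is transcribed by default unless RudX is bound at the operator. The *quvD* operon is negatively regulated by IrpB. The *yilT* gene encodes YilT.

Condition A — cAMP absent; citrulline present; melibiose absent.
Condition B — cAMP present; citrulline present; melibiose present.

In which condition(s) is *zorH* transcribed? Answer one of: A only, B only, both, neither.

A only

Condition A:
cAMP is absent, so IrpB is active.
With repressor IrpB bound, *quvD* is not transcribed.
So QuvD is not produced.
With no repressor bound, *nolJ* is transcribed.
So NolJ is produced and active.
Citrulline is present, so RudX is inactive.
With no repressor bound, *jalM* is transcribed.
So JalM is produced and active.
No repressor is bound and JalM is active, so *yilT* is transcribed.
So YilT is produced and active.
Melibiose is absent, so RudJ is inactive.
No repressor is bound and NolJ and YilT are active, so *zorH* is transcribed.
→ *zorH* is ON in A.
Condition B:
cAMP is present, so IrpB is inactive.
With no repressor bound, *quvD* is transcribed.
So QuvD is produced and active.
With repressor QuvD bound, *nolJ* is not transcribed.
So NolJ is not produced.
Citrulline is present, so RudX is inactive.
With no repressor bound, *jalM* is transcribed.
So JalM is produced and active.
No repressor is bound and JalM is active, so *yilT* is transcribed.
So YilT is produced and active.
Melibiose is present, so RudJ is active.
With repressor RudJ bound, *zorH* is not transcribed.
→ *zorH* is OFF in B.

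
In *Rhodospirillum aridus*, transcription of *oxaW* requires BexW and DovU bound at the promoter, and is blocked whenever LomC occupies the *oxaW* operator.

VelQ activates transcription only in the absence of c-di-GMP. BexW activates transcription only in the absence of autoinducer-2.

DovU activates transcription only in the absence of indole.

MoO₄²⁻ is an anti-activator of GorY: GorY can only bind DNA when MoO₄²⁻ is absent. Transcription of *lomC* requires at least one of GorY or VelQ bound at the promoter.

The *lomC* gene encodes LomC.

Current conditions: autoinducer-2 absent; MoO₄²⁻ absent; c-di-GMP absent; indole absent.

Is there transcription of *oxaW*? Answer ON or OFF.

OFF

MoO₄²⁻ is absent, so GorY is active.
c-di-GMP is absent, so VelQ is active.
Activator GorY is present, so *lomC* is transcribed.
So LomC is produced and active.
Autoinducer-2 is absent, so BexW is active.
Indole is absent, so DovU is active.
With repressor LomC bound, *oxaW* is not transcribed.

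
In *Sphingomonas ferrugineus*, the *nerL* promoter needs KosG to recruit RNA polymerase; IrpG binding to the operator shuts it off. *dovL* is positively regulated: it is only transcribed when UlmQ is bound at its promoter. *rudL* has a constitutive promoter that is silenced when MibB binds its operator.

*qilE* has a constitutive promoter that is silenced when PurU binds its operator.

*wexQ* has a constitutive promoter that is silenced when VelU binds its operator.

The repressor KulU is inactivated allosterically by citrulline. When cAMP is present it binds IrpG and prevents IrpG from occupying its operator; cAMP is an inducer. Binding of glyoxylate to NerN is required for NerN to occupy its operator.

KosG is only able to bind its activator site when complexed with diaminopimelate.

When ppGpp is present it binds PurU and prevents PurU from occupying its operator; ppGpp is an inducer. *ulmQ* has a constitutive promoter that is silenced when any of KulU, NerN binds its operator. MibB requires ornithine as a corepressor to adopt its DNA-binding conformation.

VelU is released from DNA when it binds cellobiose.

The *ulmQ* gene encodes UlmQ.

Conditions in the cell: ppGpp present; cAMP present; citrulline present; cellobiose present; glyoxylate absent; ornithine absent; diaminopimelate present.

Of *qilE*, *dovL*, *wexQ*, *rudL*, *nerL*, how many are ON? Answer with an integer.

5

ppGpp is present, so PurU is inactive.
With no repressor bound, *qilE* is transcribed.
→ *qilE* is ON.
Citrulline is present, so KulU is inactive.
Glyoxylate is absent, so NerN is inactive.
With no repressor bound, *ulmQ* is transcribed.
So UlmQ is produced and active.
No repressor is bound and UlmQ is active, so *dovL* is transcribed.
→ *dovL* is ON.
Cellobiose is present, so VelU is inactive.
With no repressor bound, *wexQ* is transcribed.
→ *wexQ* is ON.
Ornithine is absent, so MibB is inactive.
With no repressor bound, *rudL* is transcribed.
→ *rudL* is ON.
Diaminopimelate is present, so KosG is active.
cAMP is present, so IrpG is inactive.
No repressor is bound and KosG is active, so *nerL* is transcribed.
→ *nerL* is ON.
5 of the 5 genes are transcribed.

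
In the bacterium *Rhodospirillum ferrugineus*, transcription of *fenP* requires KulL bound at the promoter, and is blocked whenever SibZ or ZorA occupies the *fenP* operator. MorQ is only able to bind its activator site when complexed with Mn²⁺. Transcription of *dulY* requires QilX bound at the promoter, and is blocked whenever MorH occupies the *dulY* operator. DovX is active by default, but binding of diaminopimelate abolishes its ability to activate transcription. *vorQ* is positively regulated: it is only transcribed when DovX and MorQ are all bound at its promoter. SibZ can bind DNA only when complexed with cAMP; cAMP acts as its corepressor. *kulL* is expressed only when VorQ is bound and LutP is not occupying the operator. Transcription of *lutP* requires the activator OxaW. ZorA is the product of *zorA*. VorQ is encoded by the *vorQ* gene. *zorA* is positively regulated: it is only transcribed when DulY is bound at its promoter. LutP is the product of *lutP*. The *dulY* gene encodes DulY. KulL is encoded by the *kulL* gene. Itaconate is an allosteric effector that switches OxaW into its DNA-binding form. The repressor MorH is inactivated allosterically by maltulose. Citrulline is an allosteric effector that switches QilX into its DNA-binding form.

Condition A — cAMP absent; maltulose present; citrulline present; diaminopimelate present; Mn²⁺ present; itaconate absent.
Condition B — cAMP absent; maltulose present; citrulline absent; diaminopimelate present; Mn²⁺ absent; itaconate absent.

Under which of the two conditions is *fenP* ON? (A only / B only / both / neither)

neither

Condition A:
cAMP is absent, so SibZ is inactive.
Maltulose is present, so MorH is inactive.
Citrulline is present, so QilX is active.
No repressor is bound and QilX is active, so *dulY* is transcribed.
So DulY is produced and active.
No repressor is bound and DulY is active, so *zorA* is transcribed.
So ZorA is produced and active.
Diaminopimelate is present, so DovX is inactive.
Mn²⁺ is present, so MorQ is active.
Required activator DovX is absent, so *vorQ* is not transcribed.
So VorQ is not produced.
Itaconate is absent, so OxaW is inactive.
Required activator OxaW is absent, so *lutP* is not transcribed.
So LutP is not produced.
Required activator VorQ is absent, so *kulL* is not transcribed.
So KulL is not produced.
With repressor ZorA bound, *fenP* is not transcribed.
→ *fenP* is OFF in A.
Condition B:
cAMP is absent, so SibZ is inactive.
Maltulose is present, so MorH is inactive.
Citrulline is absent, so QilX is inactive.
Required activator QilX is absent, so *dulY* is not transcribed.
So DulY is not produced.
Required activator DulY is absent, so *zorA* is not transcribed.
So ZorA is not produced.
Diaminopimelate is present, so DovX is inactive.
Mn²⁺ is absent, so MorQ is inactive.
Required activator DovX is absent, so *vorQ* is not transcribed.
So VorQ is not produced.
Itaconate is absent, so OxaW is inactive.
Required activator OxaW is absent, so *lutP* is not transcribed.
So LutP is not produced.
Required activator VorQ is absent, so *kulL* is not transcribed.
So KulL is not produced.
Required activator KulL is absent, so *fenP* is not transcribed.
→ *fenP* is OFF in B.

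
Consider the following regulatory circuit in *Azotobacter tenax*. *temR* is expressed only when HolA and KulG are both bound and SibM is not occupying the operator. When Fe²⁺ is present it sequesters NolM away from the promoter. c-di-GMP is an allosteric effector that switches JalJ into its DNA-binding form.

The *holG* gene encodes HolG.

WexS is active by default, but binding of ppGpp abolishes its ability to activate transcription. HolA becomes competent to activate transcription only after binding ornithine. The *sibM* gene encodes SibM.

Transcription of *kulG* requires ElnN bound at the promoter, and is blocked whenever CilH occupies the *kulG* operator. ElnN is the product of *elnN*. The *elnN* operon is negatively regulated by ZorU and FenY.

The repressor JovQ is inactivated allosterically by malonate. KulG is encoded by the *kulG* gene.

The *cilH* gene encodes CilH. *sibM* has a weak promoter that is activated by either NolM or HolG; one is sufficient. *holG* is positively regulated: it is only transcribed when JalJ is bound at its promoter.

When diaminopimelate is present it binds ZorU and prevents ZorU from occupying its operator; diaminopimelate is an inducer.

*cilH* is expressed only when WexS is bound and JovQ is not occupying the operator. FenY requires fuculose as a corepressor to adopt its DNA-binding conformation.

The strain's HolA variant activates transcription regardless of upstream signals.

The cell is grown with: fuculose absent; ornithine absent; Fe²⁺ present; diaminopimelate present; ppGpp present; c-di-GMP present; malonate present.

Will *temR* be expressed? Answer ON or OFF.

Fe²⁺ is present, so NolM is inactive.
c-di-GMP is present, so JalJ is active.
No repressor is bound and JalJ is active, so *holG* is transcribed.
So HolG is produced and active.
Activator HolG is present, so *sibM* is transcribed.
So SibM is produced and active.
HolA is constitutively active in this strain.
Diaminopimelate is present, so ZorU is inactive.
Fuculose is absent, so FenY is inactive.
With no repressor bound, *elnN* is transcribed.
So ElnN is produced and active.
Malonate is present, so JovQ is inactive.
ppGpp is present, so WexS is inactive.
Required activator WexS is absent, so *cilH* is not transcribed.
So CilH is not produced.
No repressor is bound and ElnN is active, so *kulG* is transcribed.
So KulG is produced and active.
With repressor SibM bound, *temR* is not transcribed.

OFF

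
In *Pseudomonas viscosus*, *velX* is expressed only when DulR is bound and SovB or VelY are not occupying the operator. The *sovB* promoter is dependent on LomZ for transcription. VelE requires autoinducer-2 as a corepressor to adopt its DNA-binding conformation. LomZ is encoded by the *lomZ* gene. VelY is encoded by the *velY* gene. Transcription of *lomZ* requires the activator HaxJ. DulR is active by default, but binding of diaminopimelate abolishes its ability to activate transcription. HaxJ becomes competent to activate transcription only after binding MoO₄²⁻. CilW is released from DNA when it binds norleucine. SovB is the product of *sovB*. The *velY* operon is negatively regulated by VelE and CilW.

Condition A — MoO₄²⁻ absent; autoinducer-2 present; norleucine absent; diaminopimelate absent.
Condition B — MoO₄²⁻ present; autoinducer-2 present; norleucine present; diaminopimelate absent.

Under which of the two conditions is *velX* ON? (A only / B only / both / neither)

A only

Condition A:
MoO₄²⁻ is absent, so HaxJ is inactive.
Required activator HaxJ is absent, so *lomZ* is not transcribed.
So LomZ is not produced.
Required activator LomZ is absent, so *sovB* is not transcribed.
So SovB is not produced.
Autoinducer-2 is present, so VelE is active.
Norleucine is absent, so CilW is active.
With repressor VelE bound, *velY* is not transcribed.
So VelY is not produced.
Diaminopimelate is absent, so DulR is active.
No repressor is bound and DulR is active, so *velX* is transcribed.
→ *velX* is ON in A.
Condition B:
MoO₄²⁻ is present, so HaxJ is active.
No repressor is bound and HaxJ is active, so *lomZ* is transcribed.
So LomZ is produced and active.
No repressor is bound and LomZ is active, so *sovB* is transcribed.
So SovB is produced and active.
Autoinducer-2 is present, so VelE is active.
Norleucine is present, so CilW is inactive.
With repressor VelE bound, *velY* is not transcribed.
So VelY is not produced.
Diaminopimelate is absent, so DulR is active.
With repressor SovB bound, *velX* is not transcribed.
→ *velX* is OFF in B.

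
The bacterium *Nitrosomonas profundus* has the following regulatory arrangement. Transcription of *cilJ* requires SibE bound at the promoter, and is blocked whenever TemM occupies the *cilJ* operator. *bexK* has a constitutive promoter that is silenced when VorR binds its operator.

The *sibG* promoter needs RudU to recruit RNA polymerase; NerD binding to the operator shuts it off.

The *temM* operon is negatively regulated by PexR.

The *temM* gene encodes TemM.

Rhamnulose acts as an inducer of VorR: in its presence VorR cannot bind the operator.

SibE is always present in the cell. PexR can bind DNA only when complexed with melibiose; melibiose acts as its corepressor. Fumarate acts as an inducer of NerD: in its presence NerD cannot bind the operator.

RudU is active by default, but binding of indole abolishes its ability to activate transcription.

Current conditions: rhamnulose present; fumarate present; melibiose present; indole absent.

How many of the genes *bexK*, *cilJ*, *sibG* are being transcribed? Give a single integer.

Rhamnulose is present, so VorR is inactive.
With no repressor bound, *bexK* is transcribed.
→ *bexK* is ON.
Melibiose is present, so PexR is active.
With repressor PexR bound, *temM* is not transcribed.
So TemM is not produced.
SibE is produced constitutively and is active.
No repressor is bound and SibE is active, so *cilJ* is transcribed.
→ *cilJ* is ON.
Indole is absent, so RudU is active.
Fumarate is present, so NerD is inactive.
No repressor is bound and RudU is active, so *sibG* is transcribed.
→ *sibG* is ON.
3 of the 3 genes are transcribed.

3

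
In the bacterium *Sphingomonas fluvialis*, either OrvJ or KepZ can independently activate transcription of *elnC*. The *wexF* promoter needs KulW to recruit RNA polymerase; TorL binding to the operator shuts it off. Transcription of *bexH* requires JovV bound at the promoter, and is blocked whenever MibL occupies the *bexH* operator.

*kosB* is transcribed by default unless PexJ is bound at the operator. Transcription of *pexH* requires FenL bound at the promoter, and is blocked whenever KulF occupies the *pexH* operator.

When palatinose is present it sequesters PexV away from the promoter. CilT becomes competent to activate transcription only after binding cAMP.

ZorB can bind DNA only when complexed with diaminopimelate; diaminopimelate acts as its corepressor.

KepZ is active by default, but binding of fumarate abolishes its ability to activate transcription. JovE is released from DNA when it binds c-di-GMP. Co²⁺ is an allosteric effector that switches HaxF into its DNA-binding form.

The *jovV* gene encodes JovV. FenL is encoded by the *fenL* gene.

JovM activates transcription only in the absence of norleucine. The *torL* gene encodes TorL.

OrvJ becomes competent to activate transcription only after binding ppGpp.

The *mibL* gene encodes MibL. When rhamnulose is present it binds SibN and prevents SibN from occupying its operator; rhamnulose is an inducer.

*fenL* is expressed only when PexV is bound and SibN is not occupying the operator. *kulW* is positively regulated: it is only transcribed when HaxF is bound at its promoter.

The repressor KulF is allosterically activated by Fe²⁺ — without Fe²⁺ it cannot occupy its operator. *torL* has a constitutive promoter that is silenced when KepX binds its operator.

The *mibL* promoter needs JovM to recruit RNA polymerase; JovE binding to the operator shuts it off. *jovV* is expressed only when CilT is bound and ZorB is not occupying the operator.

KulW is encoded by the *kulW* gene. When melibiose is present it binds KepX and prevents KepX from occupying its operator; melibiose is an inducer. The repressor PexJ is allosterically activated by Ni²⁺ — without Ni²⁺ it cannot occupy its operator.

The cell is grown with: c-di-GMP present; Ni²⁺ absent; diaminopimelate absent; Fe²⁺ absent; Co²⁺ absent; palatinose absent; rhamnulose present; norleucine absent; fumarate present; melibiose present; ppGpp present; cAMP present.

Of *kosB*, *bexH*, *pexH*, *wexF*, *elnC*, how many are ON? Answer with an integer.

3

Ni²⁺ is absent, so PexJ is inactive.
With no repressor bound, *kosB* is transcribed.
→ *kosB* is ON.
Norleucine is absent, so JovM is active.
c-di-GMP is present, so JovE is inactive.
No repressor is bound and JovM is active, so *mibL* is transcribed.
So MibL is produced and active.
cAMP is present, so CilT is active.
Diaminopimelate is absent, so ZorB is inactive.
No repressor is bound and CilT is active, so *jovV* is transcribed.
So JovV is produced and active.
With repressor MibL bound, *bexH* is not transcribed.
→ *bexH* is OFF.
Fe²⁺ is absent, so KulF is inactive.
Palatinose is absent, so PexV is active.
Rhamnulose is present, so SibN is inactive.
No repressor is bound and PexV is active, so *fenL* is transcribed.
So FenL is produced and active.
No repressor is bound and FenL is active, so *pexH* is transcribed.
→ *pexH* is ON.
Melibiose is present, so KepX is inactive.
With no repressor bound, *torL* is transcribed.
So TorL is produced and active.
Co²⁺ is absent, so HaxF is inactive.
Required activator HaxF is absent, so *kulW* is not transcribed.
So KulW is not produced.
With repressor TorL bound, *wexF* is not transcribed.
→ *wexF* is OFF.
ppGpp is present, so OrvJ is active.
Fumarate is present, so KepZ is inactive.
Activator OrvJ is present, so *elnC* is transcribed.
→ *elnC* is ON.
3 of the 5 genes are transcribed.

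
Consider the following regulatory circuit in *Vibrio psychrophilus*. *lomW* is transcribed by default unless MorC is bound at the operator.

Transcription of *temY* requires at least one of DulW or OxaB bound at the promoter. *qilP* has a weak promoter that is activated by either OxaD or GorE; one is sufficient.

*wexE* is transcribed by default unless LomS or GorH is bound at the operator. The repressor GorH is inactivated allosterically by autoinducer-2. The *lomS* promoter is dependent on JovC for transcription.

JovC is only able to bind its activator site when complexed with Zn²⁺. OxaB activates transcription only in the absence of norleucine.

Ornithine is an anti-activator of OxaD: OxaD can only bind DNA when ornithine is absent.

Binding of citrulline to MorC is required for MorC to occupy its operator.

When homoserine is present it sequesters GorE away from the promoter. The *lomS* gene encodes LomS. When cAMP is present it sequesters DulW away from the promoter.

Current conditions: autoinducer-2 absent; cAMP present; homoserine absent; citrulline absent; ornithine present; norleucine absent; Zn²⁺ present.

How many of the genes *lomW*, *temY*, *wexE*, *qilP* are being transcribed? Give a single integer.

3

Citrulline is absent, so MorC is inactive.
With no repressor bound, *lomW* is transcribed.
→ *lomW* is ON.
cAMP is present, so DulW is inactive.
Norleucine is absent, so OxaB is active.
Activator OxaB is present, so *temY* is transcribed.
→ *temY* is ON.
Zn²⁺ is present, so JovC is active.
No repressor is bound and JovC is active, so *lomS* is transcribed.
So LomS is produced and active.
Autoinducer-2 is absent, so GorH is active.
With repressor LomS bound, *wexE* is not transcribed.
→ *wexE* is OFF.
Ornithine is present, so OxaD is inactive.
Homoserine is absent, so GorE is active.
Activator GorE is present, so *qilP* is transcribed.
→ *qilP* is ON.
3 of the 4 genes are transcribed.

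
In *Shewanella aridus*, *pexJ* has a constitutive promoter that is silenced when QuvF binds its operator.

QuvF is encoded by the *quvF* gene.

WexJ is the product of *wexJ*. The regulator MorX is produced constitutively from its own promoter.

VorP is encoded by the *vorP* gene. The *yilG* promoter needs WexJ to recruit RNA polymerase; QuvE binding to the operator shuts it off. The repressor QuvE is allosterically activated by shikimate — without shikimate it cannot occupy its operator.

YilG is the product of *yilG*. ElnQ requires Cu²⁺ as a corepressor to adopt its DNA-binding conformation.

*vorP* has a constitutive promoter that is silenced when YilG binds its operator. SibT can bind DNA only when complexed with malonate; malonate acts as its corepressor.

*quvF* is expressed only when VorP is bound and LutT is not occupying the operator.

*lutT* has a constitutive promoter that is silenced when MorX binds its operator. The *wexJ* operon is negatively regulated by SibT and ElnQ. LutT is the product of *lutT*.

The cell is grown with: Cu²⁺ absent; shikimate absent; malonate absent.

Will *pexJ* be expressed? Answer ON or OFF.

Malonate is absent, so SibT is inactive.
Cu²⁺ is absent, so ElnQ is inactive.
With no repressor bound, *wexJ* is transcribed.
So WexJ is produced and active.
Shikimate is absent, so QuvE is inactive.
No repressor is bound and WexJ is active, so *yilG* is transcribed.
So YilG is produced and active.
With repressor YilG bound, *vorP* is not transcribed.
So VorP is not produced.
MorX is produced constitutively and is active.
With repressor MorX bound, *lutT* is not transcribed.
So LutT is not produced.
Required activator VorP is absent, so *quvF* is not transcribed.
So QuvF is not produced.
With no repressor bound, *pexJ* is transcribed.

ON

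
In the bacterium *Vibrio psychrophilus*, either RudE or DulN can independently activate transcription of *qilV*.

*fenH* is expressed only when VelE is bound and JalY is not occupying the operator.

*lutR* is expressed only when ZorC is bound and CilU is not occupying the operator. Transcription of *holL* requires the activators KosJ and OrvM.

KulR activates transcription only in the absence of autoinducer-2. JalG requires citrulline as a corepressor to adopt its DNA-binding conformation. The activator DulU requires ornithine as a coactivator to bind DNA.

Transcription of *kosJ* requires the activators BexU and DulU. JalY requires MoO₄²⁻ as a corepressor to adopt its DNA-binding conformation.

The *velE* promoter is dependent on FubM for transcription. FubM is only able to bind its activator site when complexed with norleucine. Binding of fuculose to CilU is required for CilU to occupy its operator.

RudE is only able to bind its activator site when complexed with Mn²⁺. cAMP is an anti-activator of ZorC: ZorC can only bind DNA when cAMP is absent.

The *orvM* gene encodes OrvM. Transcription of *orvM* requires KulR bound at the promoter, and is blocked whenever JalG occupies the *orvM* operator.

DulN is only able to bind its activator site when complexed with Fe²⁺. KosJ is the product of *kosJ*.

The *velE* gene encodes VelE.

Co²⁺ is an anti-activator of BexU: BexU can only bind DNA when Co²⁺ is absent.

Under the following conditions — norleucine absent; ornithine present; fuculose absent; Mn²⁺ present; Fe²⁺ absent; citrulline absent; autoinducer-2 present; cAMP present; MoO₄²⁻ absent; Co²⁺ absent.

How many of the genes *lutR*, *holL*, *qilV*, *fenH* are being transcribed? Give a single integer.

1

cAMP is present, so ZorC is inactive.
Fuculose is absent, so CilU is inactive.
Required activator ZorC is absent, so *lutR* is not transcribed.
→ *lutR* is OFF.
Co²⁺ is absent, so BexU is active.
Ornithine is present, so DulU is active.
No repressor is bound and BexU and DulU are active, so *kosJ* is transcribed.
So KosJ is produced and active.
Citrulline is absent, so JalG is inactive.
Autoinducer-2 is present, so KulR is inactive.
Required activator KulR is absent, so *orvM* is not transcribed.
So OrvM is not produced.
Required activator OrvM is absent, so *holL* is not transcribed.
→ *holL* is OFF.
Mn²⁺ is present, so RudE is active.
Fe²⁺ is absent, so DulN is inactive.
Activator RudE is present, so *qilV* is transcribed.
→ *qilV* is ON.
Norleucine is absent, so FubM is inactive.
Required activator FubM is absent, so *velE* is not transcribed.
So VelE is not produced.
MoO₄²⁻ is absent, so JalY is inactive.
Required activator VelE is absent, so *fenH* is not transcribed.
→ *fenH* is OFF.
1 of the 4 genes is transcribed.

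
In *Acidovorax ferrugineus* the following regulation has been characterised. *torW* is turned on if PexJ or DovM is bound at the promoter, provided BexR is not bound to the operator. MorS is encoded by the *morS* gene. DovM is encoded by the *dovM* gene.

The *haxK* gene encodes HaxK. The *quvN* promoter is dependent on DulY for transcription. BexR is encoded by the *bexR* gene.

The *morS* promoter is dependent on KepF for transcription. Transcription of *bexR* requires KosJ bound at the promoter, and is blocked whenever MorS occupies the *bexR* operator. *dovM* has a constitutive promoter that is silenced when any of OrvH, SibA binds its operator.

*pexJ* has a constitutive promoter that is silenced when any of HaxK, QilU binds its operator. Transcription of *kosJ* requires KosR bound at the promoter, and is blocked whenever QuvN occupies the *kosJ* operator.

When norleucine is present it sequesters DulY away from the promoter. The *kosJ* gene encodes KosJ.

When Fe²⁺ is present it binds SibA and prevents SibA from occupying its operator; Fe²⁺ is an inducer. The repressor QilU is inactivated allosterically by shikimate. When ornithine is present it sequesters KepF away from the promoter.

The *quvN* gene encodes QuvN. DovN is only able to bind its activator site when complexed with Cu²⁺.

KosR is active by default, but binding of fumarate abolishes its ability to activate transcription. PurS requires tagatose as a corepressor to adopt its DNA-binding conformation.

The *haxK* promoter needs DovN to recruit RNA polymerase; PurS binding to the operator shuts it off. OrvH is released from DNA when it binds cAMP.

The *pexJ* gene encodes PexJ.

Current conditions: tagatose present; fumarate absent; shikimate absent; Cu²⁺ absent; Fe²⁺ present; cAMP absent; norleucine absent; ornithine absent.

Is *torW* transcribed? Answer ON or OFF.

OFF

Tagatose is present, so PurS is active.
Cu²⁺ is absent, so DovN is inactive.
With repressor PurS bound, *haxK* is not transcribed.
So HaxK is not produced.
Shikimate is absent, so QilU is active.
With repressor QilU bound, *pexJ* is not transcribed.
So PexJ is not produced.
Ornithine is absent, so KepF is active.
No repressor is bound and KepF is active, so *morS* is transcribed.
So MorS is produced and active.
Fumarate is absent, so KosR is active.
Norleucine is absent, so DulY is active.
No repressor is bound and DulY is active, so *quvN* is transcribed.
So QuvN is produced and active.
With repressor QuvN bound, *kosJ* is not transcribed.
So KosJ is not produced.
With repressor MorS bound, *bexR* is not transcribed.
So BexR is not produced.
cAMP is absent, so OrvH is active.
Fe²⁺ is present, so SibA is inactive.
With repressor OrvH bound, *dovM* is not transcribed.
So DovM is not produced.
No activator is available at the *torW* promoter, so *torW* is not transcribed.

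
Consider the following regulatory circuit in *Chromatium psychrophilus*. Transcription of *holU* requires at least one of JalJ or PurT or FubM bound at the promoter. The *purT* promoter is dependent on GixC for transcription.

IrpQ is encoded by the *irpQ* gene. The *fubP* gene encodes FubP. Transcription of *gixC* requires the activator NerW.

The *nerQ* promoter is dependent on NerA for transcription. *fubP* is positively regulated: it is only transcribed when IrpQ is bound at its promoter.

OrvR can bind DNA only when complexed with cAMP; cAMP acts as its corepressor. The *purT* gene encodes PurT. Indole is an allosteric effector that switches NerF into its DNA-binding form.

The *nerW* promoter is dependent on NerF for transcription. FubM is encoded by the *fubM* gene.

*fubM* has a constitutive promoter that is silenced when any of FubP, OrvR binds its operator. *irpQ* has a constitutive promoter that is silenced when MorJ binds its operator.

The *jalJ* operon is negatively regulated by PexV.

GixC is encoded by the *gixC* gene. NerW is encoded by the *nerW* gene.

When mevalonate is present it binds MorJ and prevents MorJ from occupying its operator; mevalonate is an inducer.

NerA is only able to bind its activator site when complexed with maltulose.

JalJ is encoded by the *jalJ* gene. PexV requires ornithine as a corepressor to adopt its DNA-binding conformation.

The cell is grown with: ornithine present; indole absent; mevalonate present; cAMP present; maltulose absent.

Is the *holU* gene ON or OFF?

Ornithine is present, so PexV is active.
With repressor PexV bound, *jalJ* is not transcribed.
So JalJ is not produced.
Indole is absent, so NerF is inactive.
Required activator NerF is absent, so *nerW* is not transcribed.
So NerW is not produced.
Required activator NerW is absent, so *gixC* is not transcribed.
So GixC is not produced.
Required activator GixC is absent, so *purT* is not transcribed.
So PurT is not produced.
Mevalonate is present, so MorJ is inactive.
With no repressor bound, *irpQ* is transcribed.
So IrpQ is produced and active.
No repressor is bound and IrpQ is active, so *fubP* is transcribed.
So FubP is produced and active.
cAMP is present, so OrvR is active.
With repressor FubP bound, *fubM* is not transcribed.
So FubM is not produced.
No activator is available at the *holU* promoter, so *holU* is not transcribed.

OFF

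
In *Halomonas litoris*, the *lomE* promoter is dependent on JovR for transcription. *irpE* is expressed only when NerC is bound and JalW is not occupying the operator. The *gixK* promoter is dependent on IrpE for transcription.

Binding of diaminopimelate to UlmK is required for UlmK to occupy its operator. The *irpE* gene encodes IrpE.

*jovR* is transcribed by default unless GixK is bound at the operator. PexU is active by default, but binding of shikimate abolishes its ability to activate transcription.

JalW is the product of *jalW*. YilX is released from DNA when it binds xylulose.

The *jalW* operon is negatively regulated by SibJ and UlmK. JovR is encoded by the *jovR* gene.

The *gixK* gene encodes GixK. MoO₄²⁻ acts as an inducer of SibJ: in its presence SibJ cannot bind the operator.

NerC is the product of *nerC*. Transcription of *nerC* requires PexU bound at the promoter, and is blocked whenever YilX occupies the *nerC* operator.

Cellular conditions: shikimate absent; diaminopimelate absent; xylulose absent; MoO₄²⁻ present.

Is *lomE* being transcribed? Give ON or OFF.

ON

Xylulose is absent, so YilX is active.
Shikimate is absent, so PexU is active.
With repressor YilX bound, *nerC* is not transcribed.
So NerC is not produced.
MoO₄²⁻ is present, so SibJ is inactive.
Diaminopimelate is absent, so UlmK is inactive.
With no repressor bound, *jalW* is transcribed.
So JalW is produced and active.
With repressor JalW bound, *irpE* is not transcribed.
So IrpE is not produced.
Required activator IrpE is absent, so *gixK* is not transcribed.
So GixK is not produced.
With no repressor bound, *jovR* is transcribed.
So JovR is produced and active.
No repressor is bound and JovR is active, so *lomE* is transcribed.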